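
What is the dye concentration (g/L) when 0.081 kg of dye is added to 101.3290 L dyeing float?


Formula: Conc = dye_mass(kg) / volume(L) * 1000
Substituting: Conc = 0.081 / 101.3290 * 1000
Result: 0.7994 g/L


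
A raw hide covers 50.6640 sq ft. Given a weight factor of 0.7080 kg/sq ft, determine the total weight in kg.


Formula: Weight = area * weight_per_sqft
Substituting: Weight = 50.6640 * 0.7080
Result: 35.8701 kg


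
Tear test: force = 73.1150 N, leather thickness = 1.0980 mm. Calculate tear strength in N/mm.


Formula: Tear strength = force / thickness
Substituting: Tear strength = 73.1150 / 1.0980
Result: 66.5893 N/mm


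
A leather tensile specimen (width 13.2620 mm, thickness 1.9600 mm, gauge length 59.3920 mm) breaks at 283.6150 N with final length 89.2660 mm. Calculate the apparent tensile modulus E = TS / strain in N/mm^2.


TS = F / (w * t) = 283.6150 / (13.2620 * 1.9600) = 10.9110 N/mm^2
strain = (Lf - L0) / L0 = (89.2660 - 59.3920) / 59.3920 = 0.5030
E = TS / strain = 10.9110 / 0.5030 = 21.6920 N/mm^2


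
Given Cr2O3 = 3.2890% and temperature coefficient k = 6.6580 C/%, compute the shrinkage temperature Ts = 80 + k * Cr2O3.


Formula: Ts = 80 + k * Cr2O3
Substituting: Ts = 80 + 6.6580 * 3.2890
Result: 101.8982 C


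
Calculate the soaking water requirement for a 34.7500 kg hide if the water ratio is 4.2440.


Formula: Water = hide_weight * ratio
Substituting: Water = 34.7500 * 4.2440
Result: 147.4790 kg


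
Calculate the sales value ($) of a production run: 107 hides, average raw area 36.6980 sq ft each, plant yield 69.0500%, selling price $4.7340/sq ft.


Raw_total = N * avg_area = 107 * 36.6980 = 3926.6860 sq ft
Finished = Raw_total * yield / 100 = 3926.6860 * 69.0500 / 100 = 2711.3767 sq ft
Value = Finished * price = 2711.3767 * 4.7340 = 12835.6572 $


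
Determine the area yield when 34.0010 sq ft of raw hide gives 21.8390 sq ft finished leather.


Formula: Yield = finished / raw * 100
Substituting: Yield = 21.8390 / 34.0010 * 100
Result: 64.2305 %


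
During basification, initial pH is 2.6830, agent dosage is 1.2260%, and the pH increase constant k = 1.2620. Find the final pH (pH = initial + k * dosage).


Formula: pH_final = pH_initial + k * base_pct
Substituting: pH_final = 2.6830 + 1.2620 * 1.2260
Result: 4.2302


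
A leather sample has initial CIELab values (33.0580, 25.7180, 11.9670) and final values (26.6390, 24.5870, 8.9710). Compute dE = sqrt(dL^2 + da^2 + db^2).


dL = -6.4190, da = -1.1310, db = -2.9960
dE = sqrt((-6.4190)^2 + (-1.1310)^2 + (-2.9960)^2) = 7.1735


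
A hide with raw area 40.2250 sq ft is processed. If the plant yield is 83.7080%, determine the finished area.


Formula: finished = raw * yield / 100
Substituting: finished = 40.2250 * 83.7080 / 100
Result: 33.6715 sq ft


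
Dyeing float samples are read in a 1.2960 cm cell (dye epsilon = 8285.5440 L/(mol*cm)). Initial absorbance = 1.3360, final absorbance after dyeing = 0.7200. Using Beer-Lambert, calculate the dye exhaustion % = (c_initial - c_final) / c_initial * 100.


c_initial = A_i / (epsilon * l) = 1.3360 / (8285.5440 * 1.2960) = 1.2442e-04 mol/L
c_final = A_f / (epsilon * l) = 0.7200 / (8285.5440 * 1.2960) = 6.7051e-05 mol/L
Exhaustion = (c_initial - c_final) / c_initial * 100 = (1.2442e-04 - 6.7051e-05) / 1.2442e-04 * 100 = 46.1078 %


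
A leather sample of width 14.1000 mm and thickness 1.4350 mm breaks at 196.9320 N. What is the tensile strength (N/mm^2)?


Formula: TS = force / (width * thickness)
Substituting: TS = 196.9320 / (14.1000 * 1.4350)
Result: 9.7330 N/mm^2


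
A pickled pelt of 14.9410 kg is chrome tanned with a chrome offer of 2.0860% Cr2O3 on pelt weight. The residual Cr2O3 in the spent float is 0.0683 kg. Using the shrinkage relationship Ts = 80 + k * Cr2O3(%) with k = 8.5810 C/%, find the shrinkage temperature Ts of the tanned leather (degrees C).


Offered = pelt * offer_pct / 100 = 14.9410 * 2.0860 / 100 = 0.3117 kg
Uptake = offered - residual = 0.3117 - 0.0683 = 0.2434 kg
Cr2O3% on pelt = uptake / pelt * 100 = 0.2434 / 14.9410 * 100 = 1.6289 %
Ts = 80 + k * Cr2O3% = 80 + 8.5810 * 1.6289 = 93.9773 C


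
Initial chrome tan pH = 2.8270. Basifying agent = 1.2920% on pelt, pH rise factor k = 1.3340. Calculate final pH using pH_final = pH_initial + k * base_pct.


Formula: pH_final = pH_initial + k * base_pct
Substituting: pH_final = 2.8270 + 1.3340 * 1.2920
Result: 4.5505


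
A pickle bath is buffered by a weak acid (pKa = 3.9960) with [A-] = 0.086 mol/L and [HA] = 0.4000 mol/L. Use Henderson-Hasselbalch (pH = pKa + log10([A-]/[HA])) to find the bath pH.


ratio = [A-] / [HA] = 0.086 / 0.4000 = 0.2150
log10(ratio) = -0.6676
pH = pKa + log10(ratio) = 3.9960 - 0.6676 = 3.3284


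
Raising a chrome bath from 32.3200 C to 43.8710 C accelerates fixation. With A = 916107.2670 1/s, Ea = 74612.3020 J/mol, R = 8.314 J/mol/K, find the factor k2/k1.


T1 = 32.3200 + 273.15 = 305.4700 K; T2 = 43.8710 + 273.15 = 317.0210 K
k1 = A * exp(-Ea/(R*T1)) = 916107.2670 * exp(-74612.3020/(8.314*305.4700)) = 1.5957e-07 1/s
k2 = A * exp(-Ea/(R*T2)) = 916107.2670 * exp(-74612.3020/(8.314*317.0210)) = 4.6542e-07 1/s
k2/k1 = 4.6542e-07 / 1.5957e-07 = 2.9167


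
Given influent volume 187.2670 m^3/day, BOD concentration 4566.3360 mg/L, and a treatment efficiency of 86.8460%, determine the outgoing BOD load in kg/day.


Load_in = volume * conc / 1000 = 187.2670 * 4566.3360 / 1000 = 855.1240 kg/day
Removed = Load_in * eff / 100 = 855.1240 * 86.8460 / 100 = 742.6410 kg/day
Load_out = Load_in - Removed = 855.1240 - 742.6410 = 112.4830 kg/day


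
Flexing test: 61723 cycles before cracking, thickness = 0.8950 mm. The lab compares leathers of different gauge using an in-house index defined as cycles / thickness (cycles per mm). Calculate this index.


Formula: Index = cycles / thickness
Substituting: Index = 61723 / 0.8950
Result: 68964.2458 cycles/mm


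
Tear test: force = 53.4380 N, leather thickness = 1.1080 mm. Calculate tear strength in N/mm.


Formula: Tear strength = force / thickness
Substituting: Tear strength = 53.4380 / 1.1080
Result: 48.2292 N/mm


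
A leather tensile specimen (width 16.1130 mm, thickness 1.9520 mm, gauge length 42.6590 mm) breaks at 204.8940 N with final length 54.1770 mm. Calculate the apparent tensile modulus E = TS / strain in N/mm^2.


TS = F / (w * t) = 204.8940 / (16.1130 * 1.9520) = 6.5144 N/mm^2
strain = (Lf - L0) / L0 = (54.1770 - 42.6590) / 42.6590 = 0.2700
E = TS / strain = 6.5144 / 0.2700 = 24.1272 N/mm^2


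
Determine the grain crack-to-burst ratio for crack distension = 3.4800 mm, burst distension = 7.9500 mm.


Formula: Ratio = crack / burst
Substituting: Ratio = 3.4800 / 7.9500
Result: 0.4377


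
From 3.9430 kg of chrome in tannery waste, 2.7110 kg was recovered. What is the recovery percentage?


Formula: Recovery = recovered / input * 100
Substituting: Recovery = 2.7110 / 3.9430 * 100
Result: 68.7548 %


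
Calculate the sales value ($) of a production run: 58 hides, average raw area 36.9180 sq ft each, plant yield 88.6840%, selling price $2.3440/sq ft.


Raw_total = N * avg_area = 58 * 36.9180 = 2141.2440 sq ft
Finished = Raw_total * yield / 100 = 2141.2440 * 88.6840 / 100 = 1898.9408 sq ft
Value = Finished * price = 1898.9408 * 2.3440 = 4451.1173 $


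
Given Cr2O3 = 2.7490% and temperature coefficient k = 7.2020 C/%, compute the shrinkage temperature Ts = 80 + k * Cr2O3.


Formula: Ts = 80 + k * Cr2O3
Substituting: Ts = 80 + 7.2020 * 2.7490
Result: 99.7983 C


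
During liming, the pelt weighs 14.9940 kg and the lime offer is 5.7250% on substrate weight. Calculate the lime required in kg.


Formula: Lime = substrate * pct / 100
Substituting: Lime = 14.9940 * 5.7250 / 100
Result: 0.8584 kg


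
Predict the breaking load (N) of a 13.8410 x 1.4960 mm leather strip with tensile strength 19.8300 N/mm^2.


Formula: F = TS * w * t
Substituting: F = 19.8300 * 13.8410 * 1.4960
Result: 410.6027 N


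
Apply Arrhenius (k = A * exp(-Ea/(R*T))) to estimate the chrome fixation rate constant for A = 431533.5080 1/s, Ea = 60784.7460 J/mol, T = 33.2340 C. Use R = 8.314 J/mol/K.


T_K = T_C + 273.15 = 33.2340 + 273.15 = 306.3840 K
exponent = -Ea / (R * T_K) = -60784.7460 / (8.314 * 306.3840) = -23.8626
k = A * exp(exponent) = 431533.5080 * exp(-23.8626) = 1.8690e-05 1/s


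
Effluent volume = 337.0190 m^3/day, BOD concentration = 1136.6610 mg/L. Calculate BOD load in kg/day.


Formula: BOD_load = volume * conc / 1000
Substituting: BOD_load = 337.0190 * 1136.6610 / 1000
Result: 383.0764 kg/day


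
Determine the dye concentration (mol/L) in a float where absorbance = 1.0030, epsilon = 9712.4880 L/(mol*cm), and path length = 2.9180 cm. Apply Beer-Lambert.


Formula: c = A / (epsilon * l)
Substituting: c = 1.0030 / (9712.4880 * 2.9180)
Result: 3.5390e-05 mol/L


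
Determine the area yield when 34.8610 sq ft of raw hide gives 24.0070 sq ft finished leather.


Formula: Yield = finished / raw * 100
Substituting: Yield = 24.0070 / 34.8610 * 100
Result: 68.8649 %


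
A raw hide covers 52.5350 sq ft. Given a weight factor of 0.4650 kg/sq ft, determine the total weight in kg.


Formula: Weight = area * weight_per_sqft
Substituting: Weight = 52.5350 * 0.4650
Result: 24.4288 kg


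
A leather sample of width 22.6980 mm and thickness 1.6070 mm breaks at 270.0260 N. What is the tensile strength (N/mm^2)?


Formula: TS = force / (width * thickness)
Substituting: TS = 270.0260 / (22.6980 * 1.6070)
Result: 7.4029 N/mm^2


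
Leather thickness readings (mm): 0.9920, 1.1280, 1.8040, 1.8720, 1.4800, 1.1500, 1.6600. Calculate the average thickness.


Formula: Average = sum / n
Substituting: Average = 10.0860 / 7
Result: 1.4409 mm


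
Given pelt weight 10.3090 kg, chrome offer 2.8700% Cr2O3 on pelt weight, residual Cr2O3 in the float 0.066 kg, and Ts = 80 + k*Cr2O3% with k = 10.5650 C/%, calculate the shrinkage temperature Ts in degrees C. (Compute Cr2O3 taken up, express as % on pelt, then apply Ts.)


Offered = pelt * offer_pct / 100 = 10.3090 * 2.8700 / 100 = 0.2959 kg
Uptake = offered - residual = 0.2959 - 0.066 = 0.2299 kg
Cr2O3% on pelt = uptake / pelt * 100 = 0.2299 / 10.3090 * 100 = 2.2298 %
Ts = 80 + k * Cr2O3% = 80 + 10.5650 * 2.2298 = 103.5577 C


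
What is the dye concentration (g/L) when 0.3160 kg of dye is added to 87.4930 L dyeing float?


Formula: Conc = dye_mass(kg) / volume(L) * 1000
Substituting: Conc = 0.3160 / 87.4930 * 1000
Result: 3.6117 g/L


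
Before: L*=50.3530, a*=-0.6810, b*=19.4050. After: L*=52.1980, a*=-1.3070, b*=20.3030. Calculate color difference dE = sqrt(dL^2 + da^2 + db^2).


dL = 1.8450, da = -0.6260, db = 0.8980
dE = sqrt(1.8450^2 + (-0.6260)^2 + 0.8980^2) = 2.1453


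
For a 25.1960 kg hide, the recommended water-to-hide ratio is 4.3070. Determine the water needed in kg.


Formula: Water = hide_weight * ratio
Substituting: Water = 25.1960 * 4.3070
Result: 108.5192 kg


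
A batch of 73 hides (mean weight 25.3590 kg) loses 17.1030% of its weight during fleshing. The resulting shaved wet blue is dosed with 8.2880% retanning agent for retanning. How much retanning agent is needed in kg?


Total_raw = N * avg_wt = 73 * 25.3590 = 1851.2070 kg
Substrate = Total_raw * (1 - loss/100) = 1851.2070 * (1 - 17.1030/100) = 1534.5951 kg
Retan = Substrate * pct / 100 = 1534.5951 * 8.2880 / 100 = 127.1872 kg


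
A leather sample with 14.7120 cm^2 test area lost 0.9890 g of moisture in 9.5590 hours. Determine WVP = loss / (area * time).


Formula: WVP = loss / (area * time)
Substituting: WVP = 0.9890 / (14.7120 * 9.5590)
Result: 0.00703254 g/(cm^2*hr)


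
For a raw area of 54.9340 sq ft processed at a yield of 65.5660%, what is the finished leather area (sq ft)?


Formula: finished = raw * yield / 100
Substituting: finished = 54.9340 * 65.5660 / 100
Result: 36.0180 sq ft


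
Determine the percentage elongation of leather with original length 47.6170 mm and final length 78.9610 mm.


Formula: Elongation = (Lf - L0) / L0 * 100
Substituting: Elongation = (78.9610 - 47.6170) / 47.6170 * 100
Result: 65.8252 %


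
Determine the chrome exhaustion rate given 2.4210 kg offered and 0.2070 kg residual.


Formula: Uptake = (offered - residual) / offered * 100
Substituting: Uptake = (2.4210 - 0.2070) / 2.4210 * 100
Result: 91.4498 %


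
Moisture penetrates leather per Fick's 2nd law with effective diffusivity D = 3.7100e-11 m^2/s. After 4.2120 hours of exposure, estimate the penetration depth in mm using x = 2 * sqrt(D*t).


t = 4.2120 hr * 3600 = 15163.2000 s
D * t = 3.7100e-11 * 15163.2000 = 5.6255e-07
x = 2 * sqrt(D*t) = 2 * sqrt(5.6255e-07) = 0.00150007 m = 1.5001 mm


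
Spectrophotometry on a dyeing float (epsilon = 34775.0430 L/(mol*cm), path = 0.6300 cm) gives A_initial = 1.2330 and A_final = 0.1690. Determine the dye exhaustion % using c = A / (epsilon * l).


c_initial = A_i / (epsilon * l) = 1.2330 / (34775.0430 * 0.6300) = 5.6280e-05 mol/L
c_final = A_f / (epsilon * l) = 0.1690 / (34775.0430 * 0.6300) = 7.7140e-06 mol/L
Exhaustion = (c_initial - c_final) / c_initial * 100 = (5.6280e-05 - 7.7140e-06) / 5.6280e-05 * 100 = 86.2936 %


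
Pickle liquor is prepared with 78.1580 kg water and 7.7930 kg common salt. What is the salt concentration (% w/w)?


Formula: Conc = salt / (water + salt) * 100
Substituting: Conc = 7.7930 / (78.1580 + 7.7930) * 100
Result: 9.0668 %


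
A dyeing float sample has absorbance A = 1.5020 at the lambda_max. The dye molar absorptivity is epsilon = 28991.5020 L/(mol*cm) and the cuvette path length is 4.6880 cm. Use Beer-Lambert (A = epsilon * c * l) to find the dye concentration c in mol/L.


Formula: c = A / (epsilon * l)
Substituting: c = 1.5020 / (28991.5020 * 4.6880)
Result: 1.1051e-05 mol/L


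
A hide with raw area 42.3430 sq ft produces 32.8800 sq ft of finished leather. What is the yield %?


Formula: Yield = finished / raw * 100
Substituting: Yield = 32.8800 / 42.3430 * 100
Result: 77.6516 %


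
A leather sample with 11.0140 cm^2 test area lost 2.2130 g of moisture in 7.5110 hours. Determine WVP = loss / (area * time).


Formula: WVP = loss / (area * time)
Substituting: WVP = 2.2130 / (11.0140 * 7.5110)
Result: 0.0267509 g/(cm^2*hr)


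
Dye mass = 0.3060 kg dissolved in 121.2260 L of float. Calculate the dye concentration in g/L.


Formula: Conc = dye_mass(kg) / volume(L) * 1000
Substituting: Conc = 0.3060 / 121.2260 * 1000
Result: 2.5242 g/L


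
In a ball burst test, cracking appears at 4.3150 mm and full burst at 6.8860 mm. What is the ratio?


Formula: Ratio = crack / burst
Substituting: Ratio = 4.3150 / 6.8860
Result: 0.6266


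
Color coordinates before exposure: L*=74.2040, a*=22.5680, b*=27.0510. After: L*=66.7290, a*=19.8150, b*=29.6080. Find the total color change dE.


dL = -7.4750, da = -2.7530, db = 2.5570
dE = sqrt((-7.4750)^2 + (-2.7530)^2 + 2.5570^2) = 8.3662


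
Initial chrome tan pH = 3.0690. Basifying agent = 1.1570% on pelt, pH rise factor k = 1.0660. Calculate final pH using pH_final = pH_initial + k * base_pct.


Formula: pH_final = pH_initial + k * base_pct
Substituting: pH_final = 3.0690 + 1.0660 * 1.1570
Result: 4.3024


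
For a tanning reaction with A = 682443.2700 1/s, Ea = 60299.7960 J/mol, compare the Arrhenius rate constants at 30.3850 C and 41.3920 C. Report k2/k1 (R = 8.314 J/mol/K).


T1 = 30.3850 + 273.15 = 303.5350 K; T2 = 41.3920 + 273.15 = 314.5420 K
k1 = A * exp(-Ea/(R*T1)) = 682443.2700 * exp(-60299.7960/(8.314*303.5350)) = 2.8631e-05 1/s
k2 = A * exp(-Ea/(R*T2)) = 682443.2700 * exp(-60299.7960/(8.314*314.5420)) = 6.6066e-05 1/s
k2/k1 = 6.6066e-05 / 2.8631e-05 = 2.3075


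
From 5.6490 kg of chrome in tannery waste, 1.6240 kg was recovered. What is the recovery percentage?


Formula: Recovery = recovered / input * 100
Substituting: Recovery = 1.6240 / 5.6490 * 100
Result: 28.7485 %


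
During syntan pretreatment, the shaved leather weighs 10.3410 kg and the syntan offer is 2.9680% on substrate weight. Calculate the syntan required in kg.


Formula: Syntan = substrate * pct / 100
Substituting: Syntan = 10.3410 * 2.9680 / 100
Result: 0.3069 kg


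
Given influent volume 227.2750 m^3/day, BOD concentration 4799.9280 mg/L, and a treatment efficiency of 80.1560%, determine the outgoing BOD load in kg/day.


Load_in = volume * conc / 1000 = 227.2750 * 4799.9280 / 1000 = 1090.9036 kg/day
Removed = Load_in * eff / 100 = 1090.9036 * 80.1560 / 100 = 874.4247 kg/day
Load_out = Load_in - Removed = 1090.9036 - 874.4247 = 216.4789 kg/day


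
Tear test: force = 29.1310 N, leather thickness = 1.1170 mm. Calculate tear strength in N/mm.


Formula: Tear strength = force / thickness
Substituting: Tear strength = 29.1310 / 1.1170
Result: 26.0797 N/mm


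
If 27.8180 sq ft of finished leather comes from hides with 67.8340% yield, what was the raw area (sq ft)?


Formula: raw = finished * 100 / yield
Substituting: raw = 27.8180 * 100 / 67.8340
Result: 41.0089 sq ft


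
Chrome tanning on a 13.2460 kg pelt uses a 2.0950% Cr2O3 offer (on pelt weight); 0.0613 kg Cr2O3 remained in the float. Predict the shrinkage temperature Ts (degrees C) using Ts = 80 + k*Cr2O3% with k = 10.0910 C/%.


Offered = pelt * offer_pct / 100 = 13.2460 * 2.0950 / 100 = 0.2775 kg
Uptake = offered - residual = 0.2775 - 0.0613 = 0.2162 kg
Cr2O3% on pelt = uptake / pelt * 100 = 0.2162 / 13.2460 * 100 = 1.6322 %
Ts = 80 + k * Cr2O3% = 80 + 10.0910 * 1.6322 = 96.4707 C


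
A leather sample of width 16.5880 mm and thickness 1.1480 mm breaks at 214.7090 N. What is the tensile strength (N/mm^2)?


Formula: TS = force / (width * thickness)
Substituting: TS = 214.7090 / (16.5880 * 1.1480)
Result: 11.2749 N/mm^2


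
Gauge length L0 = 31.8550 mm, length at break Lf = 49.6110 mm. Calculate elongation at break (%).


Formula: Elongation = (Lf - L0) / L0 * 100
Substituting: Elongation = (49.6110 - 31.8550) / 31.8550 * 100
Result: 55.7401 %


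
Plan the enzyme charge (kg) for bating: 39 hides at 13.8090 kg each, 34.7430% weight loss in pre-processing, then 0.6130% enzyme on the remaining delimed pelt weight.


Total_raw = N * avg_wt = 39 * 13.8090 = 538.5510 kg
Substrate = Total_raw * (1 - loss/100) = 538.5510 * (1 - 34.7430/100) = 351.4422 kg
Enzyme = Substrate * pct / 100 = 351.4422 * 0.6130 / 100 = 2.1543 kg


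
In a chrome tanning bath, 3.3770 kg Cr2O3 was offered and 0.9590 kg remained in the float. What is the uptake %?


Formula: Uptake = (offered - residual) / offered * 100
Substituting: Uptake = (3.3770 - 0.9590) / 3.3770 * 100
Result: 71.6020 %


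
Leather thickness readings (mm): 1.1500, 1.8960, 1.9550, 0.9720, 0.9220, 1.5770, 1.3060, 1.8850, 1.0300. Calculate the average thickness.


Formula: Average = sum / n
Substituting: Average = 12.6930 / 9
Result: 1.4103 mm


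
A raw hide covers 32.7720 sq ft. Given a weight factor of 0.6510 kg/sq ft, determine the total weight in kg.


Formula: Weight = area * weight_per_sqft
Substituting: Weight = 32.7720 * 0.6510
Result: 21.3346 kg


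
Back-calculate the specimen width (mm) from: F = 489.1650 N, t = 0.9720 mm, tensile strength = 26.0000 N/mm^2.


Formula: w = F / (TS * t)
Substituting: w = 489.1650 / (26.0000 * 0.9720)
Result: 19.3560 mm


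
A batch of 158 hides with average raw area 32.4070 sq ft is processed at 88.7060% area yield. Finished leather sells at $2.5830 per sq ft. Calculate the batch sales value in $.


Raw_total = N * avg_area = 158 * 32.4070 = 5120.3060 sq ft
Finished = Raw_total * yield / 100 = 5120.3060 * 88.7060 / 100 = 4542.0186 sq ft
Value = Finished * price = 4542.0186 * 2.5830 = 11732.0341 $


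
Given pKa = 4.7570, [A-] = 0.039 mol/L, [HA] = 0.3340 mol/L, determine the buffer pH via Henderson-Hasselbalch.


ratio = [A-] / [HA] = 0.039 / 0.3340 = 0.1168
log10(ratio) = -0.9327
pH = pKa + log10(ratio) = 4.7570 - 0.9327 = 3.8243


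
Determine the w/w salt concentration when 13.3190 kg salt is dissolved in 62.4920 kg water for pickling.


Formula: Conc = salt / (water + salt) * 100
Substituting: Conc = 13.3190 / (62.4920 + 13.3190) * 100
Result: 17.5687 %


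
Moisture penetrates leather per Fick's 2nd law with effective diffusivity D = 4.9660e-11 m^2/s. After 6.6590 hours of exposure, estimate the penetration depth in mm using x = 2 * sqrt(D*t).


t = 6.6590 hr * 3600 = 23972.4000 s
D * t = 4.9660e-11 * 23972.4000 = 1.1905e-06
x = 2 * sqrt(D*t) = 2 * sqrt(1.1905e-06) = 0.00218217 m = 2.1822 mm


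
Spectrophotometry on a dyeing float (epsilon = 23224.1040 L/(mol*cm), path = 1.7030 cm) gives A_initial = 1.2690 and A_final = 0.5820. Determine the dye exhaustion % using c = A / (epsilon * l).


c_initial = A_i / (epsilon * l) = 1.2690 / (23224.1040 * 1.7030) = 3.2085e-05 mol/L
c_final = A_f / (epsilon * l) = 0.5820 / (23224.1040 * 1.7030) = 1.4715e-05 mol/L
Exhaustion = (c_initial - c_final) / c_initial * 100 = (3.2085e-05 - 1.4715e-05) / 3.2085e-05 * 100 = 54.1371 %


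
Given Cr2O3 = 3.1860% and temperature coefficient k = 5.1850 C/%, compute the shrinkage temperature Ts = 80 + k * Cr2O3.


Formula: Ts = 80 + k * Cr2O3
Substituting: Ts = 80 + 5.1850 * 3.1860
Result: 96.5194 C


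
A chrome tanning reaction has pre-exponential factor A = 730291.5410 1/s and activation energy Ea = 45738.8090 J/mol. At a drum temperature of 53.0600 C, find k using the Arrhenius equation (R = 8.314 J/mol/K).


T_K = T_C + 273.15 = 53.0600 + 273.15 = 326.2100 K
exponent = -Ea / (R * T_K) = -45738.8090 / (8.314 * 326.2100) = -16.8647
k = A * exp(exponent) = 730291.5410 * exp(-16.8647) = 0.0346153 1/s


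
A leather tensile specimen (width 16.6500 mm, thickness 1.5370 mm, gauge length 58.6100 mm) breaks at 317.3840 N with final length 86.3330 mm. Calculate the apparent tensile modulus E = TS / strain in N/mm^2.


TS = F / (w * t) = 317.3840 / (16.6500 * 1.5370) = 12.4021 N/mm^2
strain = (Lf - L0) / L0 = (86.3330 - 58.6100) / 58.6100 = 0.4730
E = TS / strain = 12.4021 / 0.4730 = 26.2197 N/mm^2


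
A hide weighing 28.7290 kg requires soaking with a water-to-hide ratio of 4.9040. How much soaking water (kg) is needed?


Formula: Water = hide_weight * ratio
Substituting: Water = 28.7290 * 4.9040
Result: 140.8870 kg


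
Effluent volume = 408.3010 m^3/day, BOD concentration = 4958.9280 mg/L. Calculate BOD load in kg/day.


Formula: BOD_load = volume * conc / 1000
Substituting: BOD_load = 408.3010 * 4958.9280 / 1000
Result: 2024.7353 kg/day


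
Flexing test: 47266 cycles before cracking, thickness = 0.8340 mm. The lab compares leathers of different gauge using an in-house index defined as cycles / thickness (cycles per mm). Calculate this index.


Formula: Index = cycles / thickness
Substituting: Index = 47266 / 0.8340
Result: 56673.8609 cycles/mm


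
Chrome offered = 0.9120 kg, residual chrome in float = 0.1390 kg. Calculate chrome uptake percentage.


Formula: Uptake = (offered - residual) / offered * 100
Substituting: Uptake = (0.9120 - 0.1390) / 0.9120 * 100
Result: 84.7588 %


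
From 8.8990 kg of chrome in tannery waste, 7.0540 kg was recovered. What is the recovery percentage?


Formula: Recovery = recovered / input * 100
Substituting: Recovery = 7.0540 / 8.8990 * 100
Result: 79.2673 %


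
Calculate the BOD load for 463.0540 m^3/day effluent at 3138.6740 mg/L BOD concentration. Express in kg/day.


Formula: BOD_load = volume * conc / 1000
Substituting: BOD_load = 463.0540 * 3138.6740 / 1000
Result: 1453.3756 kg/day


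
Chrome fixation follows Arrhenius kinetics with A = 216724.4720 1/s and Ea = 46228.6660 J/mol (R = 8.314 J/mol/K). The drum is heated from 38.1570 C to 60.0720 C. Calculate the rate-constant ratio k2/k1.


T1 = 38.1570 + 273.15 = 311.3070 K; T2 = 60.0720 + 273.15 = 333.2220 K
k1 = A * exp(-Ea/(R*T1)) = 216724.4720 * exp(-46228.6660/(8.314*311.3070)) = 0.00379188 1/s
k2 = A * exp(-Ea/(R*T2)) = 216724.4720 * exp(-46228.6660/(8.314*333.2220)) = 0.0122748 1/s
k2/k1 = 0.0122748 / 0.00379188 = 3.2371


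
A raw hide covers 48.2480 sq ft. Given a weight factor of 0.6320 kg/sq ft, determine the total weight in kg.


Formula: Weight = area * weight_per_sqft
Substituting: Weight = 48.2480 * 0.6320
Result: 30.4927 kg


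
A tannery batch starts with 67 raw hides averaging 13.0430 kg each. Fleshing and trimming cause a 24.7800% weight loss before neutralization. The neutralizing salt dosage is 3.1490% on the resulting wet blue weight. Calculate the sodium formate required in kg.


Total_raw = N * avg_wt = 67 * 13.0430 = 873.8810 kg
Substrate = Total_raw * (1 - loss/100) = 873.8810 * (1 - 24.7800/100) = 657.3333 kg
Neutralizer = Substrate * pct / 100 = 657.3333 * 3.1490 / 100 = 20.6994 kg


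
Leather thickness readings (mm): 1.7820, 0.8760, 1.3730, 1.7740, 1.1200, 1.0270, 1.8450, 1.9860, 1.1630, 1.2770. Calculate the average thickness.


Formula: Average = sum / n
Substituting: Average = 14.2230 / 10
Result: 1.4223 mm


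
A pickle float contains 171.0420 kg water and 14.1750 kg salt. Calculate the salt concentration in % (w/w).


Formula: Conc = salt / (water + salt) * 100
Substituting: Conc = 14.1750 / (171.0420 + 14.1750) * 100
Result: 7.6532 %


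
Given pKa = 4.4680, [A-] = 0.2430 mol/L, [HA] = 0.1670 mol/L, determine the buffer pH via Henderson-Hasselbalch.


ratio = [A-] / [HA] = 0.2430 / 0.1670 = 1.4551
log10(ratio) = 0.1629
pH = pKa + log10(ratio) = 4.4680 + 0.1629 = 4.6309


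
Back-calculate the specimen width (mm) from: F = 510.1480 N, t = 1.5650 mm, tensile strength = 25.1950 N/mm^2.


Formula: w = F / (TS * t)
Substituting: w = 510.1480 / (25.1950 * 1.5650)
Result: 12.9380 mm


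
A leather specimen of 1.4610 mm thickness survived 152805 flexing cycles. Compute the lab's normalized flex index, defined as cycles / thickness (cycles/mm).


Formula: Index = cycles / thickness
Substituting: Index = 152805 / 1.4610
Result: 104589.3224 cycles/mm


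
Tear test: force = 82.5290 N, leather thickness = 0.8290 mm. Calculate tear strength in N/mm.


Formula: Tear strength = force / thickness
Substituting: Tear strength = 82.5290 / 0.8290
Result: 99.5525 N/mm


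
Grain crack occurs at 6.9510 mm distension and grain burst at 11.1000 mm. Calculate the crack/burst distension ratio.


Formula: Ratio = crack / burst
Substituting: Ratio = 6.9510 / 11.1000
Result: 0.6262


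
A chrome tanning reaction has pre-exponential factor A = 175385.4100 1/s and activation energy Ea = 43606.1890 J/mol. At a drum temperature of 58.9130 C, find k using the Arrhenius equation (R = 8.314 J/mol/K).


T_K = T_C + 273.15 = 58.9130 + 273.15 = 332.0630 K
exponent = -Ea / (R * T_K) = -43606.1890 / (8.314 * 332.0630) = -15.7949
k = A * exp(exponent) = 175385.4100 * exp(-15.7949) = 0.0242295 1/s


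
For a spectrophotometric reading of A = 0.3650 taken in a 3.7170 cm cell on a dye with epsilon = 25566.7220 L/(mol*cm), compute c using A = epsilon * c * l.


Formula: c = A / (epsilon * l)
Substituting: c = 0.3650 / (25566.7220 * 3.7170)
Result: 3.8408e-06 mol/L


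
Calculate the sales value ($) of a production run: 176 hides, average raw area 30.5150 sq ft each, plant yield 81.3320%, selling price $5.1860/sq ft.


Raw_total = N * avg_area = 176 * 30.5150 = 5370.6400 sq ft
Finished = Raw_total * yield / 100 = 5370.6400 * 81.3320 / 100 = 4368.0489 sq ft
Value = Finished * price = 4368.0489 * 5.1860 = 22652.7017 $


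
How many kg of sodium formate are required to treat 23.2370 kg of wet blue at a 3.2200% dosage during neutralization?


Formula: Neutralizer = substrate * pct / 100
Substituting: Neutralizer = 23.2370 * 3.2200 / 100
Result: 0.7482 kg


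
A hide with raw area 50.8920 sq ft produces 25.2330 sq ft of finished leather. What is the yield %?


Formula: Yield = finished / raw * 100
Substituting: Yield = 25.2330 / 50.8920 * 100
Result: 49.5815 %


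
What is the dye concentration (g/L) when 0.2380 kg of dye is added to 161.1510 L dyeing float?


Formula: Conc = dye_mass(kg) / volume(L) * 1000
Substituting: Conc = 0.2380 / 161.1510 * 1000
Result: 1.4769 g/L


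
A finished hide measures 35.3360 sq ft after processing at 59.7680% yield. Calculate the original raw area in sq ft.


Formula: raw = finished * 100 / yield
Substituting: raw = 35.3360 * 100 / 59.7680
Result: 59.1219 sq ft


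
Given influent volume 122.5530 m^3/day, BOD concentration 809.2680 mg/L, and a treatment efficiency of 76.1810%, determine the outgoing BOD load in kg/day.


Load_in = volume * conc / 1000 = 122.5530 * 809.2680 / 1000 = 99.1782 kg/day
Removed = Load_in * eff / 100 = 99.1782 * 76.1810 / 100 = 75.5550 kg/day
Load_out = Load_in - Removed = 99.1782 - 75.5550 = 23.6233 kg/day


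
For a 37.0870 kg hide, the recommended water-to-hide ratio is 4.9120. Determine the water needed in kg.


Formula: Water = hide_weight * ratio
Substituting: Water = 37.0870 * 4.9120
Result: 182.1713 kg


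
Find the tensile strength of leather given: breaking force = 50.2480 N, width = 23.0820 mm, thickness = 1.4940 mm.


Formula: TS = force / (width * thickness)
Substituting: TS = 50.2480 / (23.0820 * 1.4940)
Result: 1.4571 N/mm^2


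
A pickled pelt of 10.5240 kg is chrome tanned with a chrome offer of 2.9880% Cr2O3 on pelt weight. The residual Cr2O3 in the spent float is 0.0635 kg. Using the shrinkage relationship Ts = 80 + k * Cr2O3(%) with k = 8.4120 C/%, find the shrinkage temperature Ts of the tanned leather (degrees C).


Offered = pelt * offer_pct / 100 = 10.5240 * 2.9880 / 100 = 0.3145 kg
Uptake = offered - residual = 0.3145 - 0.0635 = 0.2510 kg
Cr2O3% on pelt = uptake / pelt * 100 = 0.2510 / 10.5240 * 100 = 2.3846 %
Ts = 80 + k * Cr2O3% = 80 + 8.4120 * 2.3846 = 100.0594 C


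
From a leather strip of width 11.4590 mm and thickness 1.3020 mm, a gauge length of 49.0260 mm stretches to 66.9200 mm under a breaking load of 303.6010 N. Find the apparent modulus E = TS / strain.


TS = F / (w * t) = 303.6010 / (11.4590 * 1.3020) = 20.3491 N/mm^2
strain = (Lf - L0) / L0 = (66.9200 - 49.0260) / 49.0260 = 0.3650
E = TS / strain = 20.3491 / 0.3650 = 55.7525 N/mm^2


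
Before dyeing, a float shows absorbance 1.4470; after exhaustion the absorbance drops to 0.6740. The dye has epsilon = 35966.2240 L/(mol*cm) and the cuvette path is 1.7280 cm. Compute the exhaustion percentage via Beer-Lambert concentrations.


c_initial = A_i / (epsilon * l) = 1.4470 / (35966.2240 * 1.7280) = 2.3283e-05 mol/L
c_final = A_f / (epsilon * l) = 0.6740 / (35966.2240 * 1.7280) = 1.0845e-05 mol/L
Exhaustion = (c_initial - c_final) / c_initial * 100 = (2.3283e-05 - 1.0845e-05) / 2.3283e-05 * 100 = 53.4209 %


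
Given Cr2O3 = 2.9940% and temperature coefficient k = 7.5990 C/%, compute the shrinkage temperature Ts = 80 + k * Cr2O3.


Formula: Ts = 80 + k * Cr2O3
Substituting: Ts = 80 + 7.5990 * 2.9940
Result: 102.7514 C


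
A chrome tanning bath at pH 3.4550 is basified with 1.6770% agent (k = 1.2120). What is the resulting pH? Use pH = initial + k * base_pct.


Formula: pH_final = pH_initial + k * base_pct
Substituting: pH_final = 3.4550 + 1.2120 * 1.6770
Result: 5.4875


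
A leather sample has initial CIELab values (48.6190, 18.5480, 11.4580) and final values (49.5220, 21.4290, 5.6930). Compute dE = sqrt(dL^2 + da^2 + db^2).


dL = 0.9030, da = 2.8810, db = -5.7650
dE = sqrt(0.9030^2 + 2.8810^2 + (-5.7650)^2) = 6.5077


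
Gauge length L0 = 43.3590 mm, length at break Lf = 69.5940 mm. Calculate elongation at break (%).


Formula: Elongation = (Lf - L0) / L0 * 100
Substituting: Elongation = (69.5940 - 43.3590) / 43.3590 * 100
Result: 60.5065 %


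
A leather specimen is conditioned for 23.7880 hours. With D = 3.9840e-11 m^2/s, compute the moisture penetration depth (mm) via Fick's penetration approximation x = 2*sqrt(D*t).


t = 23.7880 hr * 3600 = 85636.8000 s
D * t = 3.9840e-11 * 85636.8000 = 3.4118e-06
x = 2 * sqrt(D*t) = 2 * sqrt(3.4118e-06) = 0.0036942 m = 3.6942 mm


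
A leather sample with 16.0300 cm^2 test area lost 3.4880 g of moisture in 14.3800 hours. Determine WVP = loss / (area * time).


Formula: WVP = loss / (area * time)
Substituting: WVP = 3.4880 / (16.0300 * 14.3800)
Result: 0.0151316 g/(cm^2*hr)


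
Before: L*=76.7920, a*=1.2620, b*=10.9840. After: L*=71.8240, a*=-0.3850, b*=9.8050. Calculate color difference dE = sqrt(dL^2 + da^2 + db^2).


dL = -4.9680, da = -1.6470, db = -1.1790
dE = sqrt((-4.9680)^2 + (-1.6470)^2 + (-1.1790)^2) = 5.3650


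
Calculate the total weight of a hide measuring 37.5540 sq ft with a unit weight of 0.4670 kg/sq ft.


Formula: Weight = area * weight_per_sqft
Substituting: Weight = 37.5540 * 0.4670
Result: 17.5377 kg


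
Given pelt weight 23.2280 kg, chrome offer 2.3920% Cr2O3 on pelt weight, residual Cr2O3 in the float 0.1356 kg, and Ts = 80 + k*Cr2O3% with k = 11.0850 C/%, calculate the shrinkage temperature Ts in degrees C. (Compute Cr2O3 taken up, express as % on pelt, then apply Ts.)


Offered = pelt * offer_pct / 100 = 23.2280 * 2.3920 / 100 = 0.5556 kg
Uptake = offered - residual = 0.5556 - 0.1356 = 0.4200 kg
Cr2O3% on pelt = uptake / pelt * 100 = 0.4200 / 23.2280 * 100 = 1.8082 %
Ts = 80 + k * Cr2O3% = 80 + 11.0850 * 1.8082 = 100.0441 C


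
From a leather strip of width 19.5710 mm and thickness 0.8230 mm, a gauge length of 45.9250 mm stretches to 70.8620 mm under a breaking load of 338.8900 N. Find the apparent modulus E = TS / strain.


TS = F / (w * t) = 338.8900 / (19.5710 * 0.8230) = 21.0400 N/mm^2
strain = (Lf - L0) / L0 = (70.8620 - 45.9250) / 45.9250 = 0.5430
E = TS / strain = 21.0400 / 0.5430 = 38.7481 N/mm^2


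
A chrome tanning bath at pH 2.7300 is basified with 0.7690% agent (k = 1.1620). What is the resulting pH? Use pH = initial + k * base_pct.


Formula: pH_final = pH_initial + k * base_pct
Substituting: pH_final = 2.7300 + 1.1620 * 0.7690
Result: 3.6236


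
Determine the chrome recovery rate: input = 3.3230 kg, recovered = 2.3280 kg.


Formula: Recovery = recovered / input * 100
Substituting: Recovery = 2.3280 / 3.3230 * 100
Result: 70.0572 %


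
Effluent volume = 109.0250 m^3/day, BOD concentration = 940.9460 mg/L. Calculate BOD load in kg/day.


Formula: BOD_load = volume * conc / 1000
Substituting: BOD_load = 109.0250 * 940.9460 / 1000
Result: 102.5866 kg/day


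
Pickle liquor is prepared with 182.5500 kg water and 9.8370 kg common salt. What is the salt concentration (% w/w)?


Formula: Conc = salt / (water + salt) * 100
Substituting: Conc = 9.8370 / (182.5500 + 9.8370) * 100
Result: 5.1131 %


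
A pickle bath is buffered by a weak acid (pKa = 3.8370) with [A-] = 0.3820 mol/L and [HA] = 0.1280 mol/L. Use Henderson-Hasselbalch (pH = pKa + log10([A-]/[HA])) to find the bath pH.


ratio = [A-] / [HA] = 0.3820 / 0.1280 = 2.9844
log10(ratio) = 0.4749
pH = pKa + log10(ratio) = 3.8370 + 0.4749 = 4.3119


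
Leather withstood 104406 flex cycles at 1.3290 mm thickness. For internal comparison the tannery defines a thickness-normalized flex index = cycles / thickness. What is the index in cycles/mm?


Formula: Index = cycles / thickness
Substituting: Index = 104406 / 1.3290
Result: 78559.8194 cycles/mm


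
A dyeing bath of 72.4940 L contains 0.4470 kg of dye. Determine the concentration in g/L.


Formula: Conc = dye_mass(kg) / volume(L) * 1000
Substituting: Conc = 0.4470 / 72.4940 * 1000
Result: 6.1660 g/L


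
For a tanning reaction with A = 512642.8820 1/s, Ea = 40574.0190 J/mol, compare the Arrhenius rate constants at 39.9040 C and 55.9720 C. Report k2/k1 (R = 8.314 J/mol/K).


T1 = 39.9040 + 273.15 = 313.0540 K; T2 = 55.9720 + 273.15 = 329.1220 K
k1 = A * exp(-Ea/(R*T1)) = 512642.8820 * exp(-40574.0190/(8.314*313.0540)) = 0.0870143 1/s
k2 = A * exp(-Ea/(R*T2)) = 512642.8820 * exp(-40574.0190/(8.314*329.1220)) = 0.1863 1/s
k2/k1 = 0.1863 / 0.0870143 = 2.1406


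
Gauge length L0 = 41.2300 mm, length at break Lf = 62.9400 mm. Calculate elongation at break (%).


Formula: Elongation = (Lf - L0) / L0 * 100
Substituting: Elongation = (62.9400 - 41.2300) / 41.2300 * 100
Result: 52.6558 %


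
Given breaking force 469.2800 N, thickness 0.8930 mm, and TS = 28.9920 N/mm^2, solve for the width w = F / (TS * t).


Formula: w = F / (TS * t)
Substituting: w = 469.2800 / (28.9920 * 0.8930)
Result: 18.1260 mm


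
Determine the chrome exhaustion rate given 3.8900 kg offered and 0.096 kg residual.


Formula: Uptake = (offered - residual) / offered * 100
Substituting: Uptake = (3.8900 - 0.096) / 3.8900 * 100
Result: 97.5321 %


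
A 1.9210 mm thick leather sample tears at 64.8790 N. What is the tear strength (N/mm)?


Formula: Tear strength = force / thickness
Substituting: Tear strength = 64.8790 / 1.9210
Result: 33.7736 N/mm


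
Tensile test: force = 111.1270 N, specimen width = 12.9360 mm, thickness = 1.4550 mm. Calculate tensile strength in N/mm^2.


Formula: TS = force / (width * thickness)
Substituting: TS = 111.1270 / (12.9360 * 1.4550)
Result: 5.9041 N/mm^2


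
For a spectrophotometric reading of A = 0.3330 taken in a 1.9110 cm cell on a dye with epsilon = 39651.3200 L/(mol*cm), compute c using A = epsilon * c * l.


Formula: c = A / (epsilon * l)
Substituting: c = 0.3330 / (39651.3200 * 1.9110)
Result: 4.3947e-06 mol/L


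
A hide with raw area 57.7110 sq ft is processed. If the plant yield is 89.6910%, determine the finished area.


Formula: finished = raw * yield / 100
Substituting: finished = 57.7110 * 89.6910 / 100
Result: 51.7616 sq ft


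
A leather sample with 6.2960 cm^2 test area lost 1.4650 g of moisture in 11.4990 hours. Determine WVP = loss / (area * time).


Formula: WVP = loss / (area * time)
Substituting: WVP = 1.4650 / (6.2960 * 11.4990)
Result: 0.0202354 g/(cm^2*hr)


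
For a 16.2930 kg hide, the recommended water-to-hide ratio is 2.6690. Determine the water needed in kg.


Formula: Water = hide_weight * ratio
Substituting: Water = 16.2930 * 2.6690
Result: 43.4860 kg


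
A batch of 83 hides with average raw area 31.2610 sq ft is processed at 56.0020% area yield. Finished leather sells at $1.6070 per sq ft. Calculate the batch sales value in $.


Raw_total = N * avg_area = 83 * 31.2610 = 2594.6630 sq ft
Finished = Raw_total * yield / 100 = 2594.6630 * 56.0020 / 100 = 1453.0632 sq ft
Value = Finished * price = 1453.0632 * 1.6070 = 2335.0725 $


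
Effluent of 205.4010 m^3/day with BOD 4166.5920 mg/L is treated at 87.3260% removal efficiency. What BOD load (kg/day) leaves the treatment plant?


Load_in = volume * conc / 1000 = 205.4010 * 4166.5920 / 1000 = 855.8222 kg/day
Removed = Load_in * eff / 100 = 855.8222 * 87.3260 / 100 = 747.3553 kg/day
Load_out = Load_in - Removed = 855.8222 - 747.3553 = 108.4669 kg/day


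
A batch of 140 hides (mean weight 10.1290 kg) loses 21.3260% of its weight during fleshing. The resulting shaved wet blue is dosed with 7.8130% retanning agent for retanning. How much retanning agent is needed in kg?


Total_raw = N * avg_wt = 140 * 10.1290 = 1418.0600 kg
Substrate = Total_raw * (1 - loss/100) = 1418.0600 * (1 - 21.3260/100) = 1115.6445 kg
Retan = Substrate * pct / 100 = 1115.6445 * 7.8130 / 100 = 87.1653 kg


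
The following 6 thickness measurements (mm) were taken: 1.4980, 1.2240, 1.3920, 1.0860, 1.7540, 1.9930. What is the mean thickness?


Formula: Average = sum / n
Substituting: Average = 8.9470 / 6
Result: 1.4912 mm


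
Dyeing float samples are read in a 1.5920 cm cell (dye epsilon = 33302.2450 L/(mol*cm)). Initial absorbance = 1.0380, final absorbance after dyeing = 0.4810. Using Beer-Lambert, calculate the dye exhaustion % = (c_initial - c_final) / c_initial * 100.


c_initial = A_i / (epsilon * l) = 1.0380 / (33302.2450 * 1.5920) = 1.9579e-05 mol/L
c_final = A_f / (epsilon * l) = 0.4810 / (33302.2450 * 1.5920) = 9.0725e-06 mol/L
Exhaustion = (c_initial - c_final) / c_initial * 100 = (1.9579e-05 - 9.0725e-06) / 1.9579e-05 * 100 = 53.6609 %
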